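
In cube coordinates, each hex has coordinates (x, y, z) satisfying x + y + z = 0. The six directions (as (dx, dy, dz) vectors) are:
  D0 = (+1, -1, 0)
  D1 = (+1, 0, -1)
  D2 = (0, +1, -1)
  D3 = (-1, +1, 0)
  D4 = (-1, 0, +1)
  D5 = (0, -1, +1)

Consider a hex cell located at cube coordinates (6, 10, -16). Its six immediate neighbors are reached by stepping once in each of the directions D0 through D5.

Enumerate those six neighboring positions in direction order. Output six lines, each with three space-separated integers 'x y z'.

Center: (6, 10, -16). Add each direction:
  D0: (6, 10, -16) + (1, -1, 0) = (7, 9, -16)
  D1: (6, 10, -16) + (1, 0, -1) = (7, 10, -17)
  D2: (6, 10, -16) + (0, 1, -1) = (6, 11, -17)
  D3: (6, 10, -16) + (-1, 1, 0) = (5, 11, -16)
  D4: (6, 10, -16) + (-1, 0, 1) = (5, 10, -15)
  D5: (6, 10, -16) + (0, -1, 1) = (6, 9, -15)

Answer: 7 9 -16
7 10 -17
6 11 -17
5 11 -16
5 10 -15
6 9 -15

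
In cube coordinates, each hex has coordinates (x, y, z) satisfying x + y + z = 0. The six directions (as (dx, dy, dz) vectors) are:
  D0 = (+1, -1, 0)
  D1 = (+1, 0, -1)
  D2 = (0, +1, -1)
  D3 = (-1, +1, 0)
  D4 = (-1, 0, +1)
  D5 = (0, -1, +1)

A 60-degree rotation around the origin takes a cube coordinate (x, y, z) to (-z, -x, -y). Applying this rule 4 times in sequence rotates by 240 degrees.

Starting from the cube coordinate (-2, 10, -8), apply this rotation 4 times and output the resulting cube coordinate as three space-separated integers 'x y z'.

Answer: -8 -2 10

Derivation:
Start: (-2, 10, -8)
Step 1: (-2, 10, -8) -> (-(-8), -(-2), -(10)) = (8, 2, -10)
Step 2: (8, 2, -10) -> (-(-10), -(8), -(2)) = (10, -8, -2)
Step 3: (10, -8, -2) -> (-(-2), -(10), -(-8)) = (2, -10, 8)
Step 4: (2, -10, 8) -> (-(8), -(2), -(-10)) = (-8, -2, 10)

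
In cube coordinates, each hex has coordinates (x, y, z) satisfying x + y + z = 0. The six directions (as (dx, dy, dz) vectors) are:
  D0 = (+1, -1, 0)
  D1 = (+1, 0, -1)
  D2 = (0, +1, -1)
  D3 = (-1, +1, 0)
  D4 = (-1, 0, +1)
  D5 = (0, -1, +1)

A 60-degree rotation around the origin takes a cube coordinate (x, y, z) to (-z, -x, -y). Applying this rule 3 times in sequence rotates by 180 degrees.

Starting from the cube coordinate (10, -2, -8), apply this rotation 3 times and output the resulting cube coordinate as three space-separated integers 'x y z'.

Start: (10, -2, -8)
Step 1: (10, -2, -8) -> (-(-8), -(10), -(-2)) = (8, -10, 2)
Step 2: (8, -10, 2) -> (-(2), -(8), -(-10)) = (-2, -8, 10)
Step 3: (-2, -8, 10) -> (-(10), -(-2), -(-8)) = (-10, 2, 8)

Answer: -10 2 8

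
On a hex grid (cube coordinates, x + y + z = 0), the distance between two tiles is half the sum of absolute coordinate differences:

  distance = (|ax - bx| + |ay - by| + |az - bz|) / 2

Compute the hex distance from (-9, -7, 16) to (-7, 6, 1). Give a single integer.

Answer: 15

Derivation:
|ax - bx| = |-9 - (-7)| = 2
|ay - by| = |-7 - 6| = 13
|az - bz| = |16 - 1| = 15
distance = (2 + 13 + 15) / 2 = 30 / 2 = 15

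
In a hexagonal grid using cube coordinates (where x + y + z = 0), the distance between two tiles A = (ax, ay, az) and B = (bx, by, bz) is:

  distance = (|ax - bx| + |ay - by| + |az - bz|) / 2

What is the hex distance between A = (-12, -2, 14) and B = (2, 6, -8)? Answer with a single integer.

Answer: 22

Derivation:
|ax - bx| = |-12 - 2| = 14
|ay - by| = |-2 - 6| = 8
|az - bz| = |14 - (-8)| = 22
distance = (14 + 8 + 22) / 2 = 44 / 2 = 22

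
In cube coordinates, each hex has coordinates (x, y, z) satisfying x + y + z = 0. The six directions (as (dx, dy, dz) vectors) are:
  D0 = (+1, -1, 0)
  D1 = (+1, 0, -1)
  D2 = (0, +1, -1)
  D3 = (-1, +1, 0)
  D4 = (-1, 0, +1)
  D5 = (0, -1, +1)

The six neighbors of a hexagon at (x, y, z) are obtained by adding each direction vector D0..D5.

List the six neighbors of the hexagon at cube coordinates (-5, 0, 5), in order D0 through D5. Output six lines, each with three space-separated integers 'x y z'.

Answer: -4 -1 5
-4 0 4
-5 1 4
-6 1 5
-6 0 6
-5 -1 6

Derivation:
Center: (-5, 0, 5). Add each direction:
  D0: (-5, 0, 5) + (1, -1, 0) = (-4, -1, 5)
  D1: (-5, 0, 5) + (1, 0, -1) = (-4, 0, 4)
  D2: (-5, 0, 5) + (0, 1, -1) = (-5, 1, 4)
  D3: (-5, 0, 5) + (-1, 1, 0) = (-6, 1, 5)
  D4: (-5, 0, 5) + (-1, 0, 1) = (-6, 0, 6)
  D5: (-5, 0, 5) + (0, -1, 1) = (-5, -1, 6)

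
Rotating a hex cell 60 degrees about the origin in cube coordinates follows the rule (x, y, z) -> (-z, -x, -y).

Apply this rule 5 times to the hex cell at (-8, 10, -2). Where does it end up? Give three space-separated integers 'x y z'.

Answer: -10 2 8

Derivation:
Start: (-8, 10, -2)
Step 1: (-8, 10, -2) -> (-(-2), -(-8), -(10)) = (2, 8, -10)
Step 2: (2, 8, -10) -> (-(-10), -(2), -(8)) = (10, -2, -8)
Step 3: (10, -2, -8) -> (-(-8), -(10), -(-2)) = (8, -10, 2)
Step 4: (8, -10, 2) -> (-(2), -(8), -(-10)) = (-2, -8, 10)
Step 5: (-2, -8, 10) -> (-(10), -(-2), -(-8)) = (-10, 2, 8)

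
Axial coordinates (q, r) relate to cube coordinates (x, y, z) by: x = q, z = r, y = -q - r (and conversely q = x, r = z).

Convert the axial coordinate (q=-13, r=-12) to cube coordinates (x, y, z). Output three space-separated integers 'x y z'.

x = q = -13
z = r = -12
y = -x - z = -(-13) - (-12) = 25

Answer: -13 25 -12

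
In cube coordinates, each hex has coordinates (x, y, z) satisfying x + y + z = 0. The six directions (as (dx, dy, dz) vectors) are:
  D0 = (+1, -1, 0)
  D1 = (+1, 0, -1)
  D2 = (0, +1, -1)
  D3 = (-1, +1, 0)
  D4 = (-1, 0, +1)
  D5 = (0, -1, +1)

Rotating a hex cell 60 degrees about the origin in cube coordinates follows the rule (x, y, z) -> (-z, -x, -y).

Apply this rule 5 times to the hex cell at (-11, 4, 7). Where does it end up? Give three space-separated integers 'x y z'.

Answer: -4 -7 11

Derivation:
Start: (-11, 4, 7)
Step 1: (-11, 4, 7) -> (-(7), -(-11), -(4)) = (-7, 11, -4)
Step 2: (-7, 11, -4) -> (-(-4), -(-7), -(11)) = (4, 7, -11)
Step 3: (4, 7, -11) -> (-(-11), -(4), -(7)) = (11, -4, -7)
Step 4: (11, -4, -7) -> (-(-7), -(11), -(-4)) = (7, -11, 4)
Step 5: (7, -11, 4) -> (-(4), -(7), -(-11)) = (-4, -7, 11)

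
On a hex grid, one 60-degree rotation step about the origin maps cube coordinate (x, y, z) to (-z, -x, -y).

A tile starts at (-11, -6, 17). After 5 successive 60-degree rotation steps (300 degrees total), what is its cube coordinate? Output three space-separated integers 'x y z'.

Start: (-11, -6, 17)
Step 1: (-11, -6, 17) -> (-(17), -(-11), -(-6)) = (-17, 11, 6)
Step 2: (-17, 11, 6) -> (-(6), -(-17), -(11)) = (-6, 17, -11)
Step 3: (-6, 17, -11) -> (-(-11), -(-6), -(17)) = (11, 6, -17)
Step 4: (11, 6, -17) -> (-(-17), -(11), -(6)) = (17, -11, -6)
Step 5: (17, -11, -6) -> (-(-6), -(17), -(-11)) = (6, -17, 11)

Answer: 6 -17 11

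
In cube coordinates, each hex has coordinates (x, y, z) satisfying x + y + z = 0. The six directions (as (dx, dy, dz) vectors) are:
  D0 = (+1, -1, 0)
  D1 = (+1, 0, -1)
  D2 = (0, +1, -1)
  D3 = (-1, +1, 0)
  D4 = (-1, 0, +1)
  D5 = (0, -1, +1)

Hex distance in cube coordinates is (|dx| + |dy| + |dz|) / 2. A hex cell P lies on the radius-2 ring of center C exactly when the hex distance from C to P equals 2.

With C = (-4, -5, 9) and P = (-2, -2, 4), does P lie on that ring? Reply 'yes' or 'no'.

Answer: no

Derivation:
|px - cx| = |-2 - (-4)| = 2
|py - cy| = |-2 - (-5)| = 3
|pz - cz| = |4 - 9| = 5
distance = (2+3+5)/2 = 10/2 = 5
radius = 2; distance != radius -> no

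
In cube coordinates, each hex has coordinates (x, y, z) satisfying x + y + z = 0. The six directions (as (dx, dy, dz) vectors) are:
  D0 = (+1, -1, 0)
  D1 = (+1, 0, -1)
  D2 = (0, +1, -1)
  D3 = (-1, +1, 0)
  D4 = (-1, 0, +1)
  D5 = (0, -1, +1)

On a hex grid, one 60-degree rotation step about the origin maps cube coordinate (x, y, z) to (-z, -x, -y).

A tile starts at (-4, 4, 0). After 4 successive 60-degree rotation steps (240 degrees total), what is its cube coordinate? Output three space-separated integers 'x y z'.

Start: (-4, 4, 0)
Step 1: (-4, 4, 0) -> (-(0), -(-4), -(4)) = (0, 4, -4)
Step 2: (0, 4, -4) -> (-(-4), -(0), -(4)) = (4, 0, -4)
Step 3: (4, 0, -4) -> (-(-4), -(4), -(0)) = (4, -4, 0)
Step 4: (4, -4, 0) -> (-(0), -(4), -(-4)) = (0, -4, 4)

Answer: 0 -4 4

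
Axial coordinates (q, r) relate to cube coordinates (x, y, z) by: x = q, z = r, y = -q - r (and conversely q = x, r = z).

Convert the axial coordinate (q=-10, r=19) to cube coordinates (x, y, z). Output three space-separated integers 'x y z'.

Answer: -10 -9 19

Derivation:
x = q = -10
z = r = 19
y = -x - z = -(-10) - (19) = -9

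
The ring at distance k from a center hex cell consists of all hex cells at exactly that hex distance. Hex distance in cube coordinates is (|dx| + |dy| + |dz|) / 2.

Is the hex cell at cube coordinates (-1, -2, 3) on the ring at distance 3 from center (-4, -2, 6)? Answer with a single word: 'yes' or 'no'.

Answer: yes

Derivation:
|px - cx| = |-1 - (-4)| = 3
|py - cy| = |-2 - (-2)| = 0
|pz - cz| = |3 - 6| = 3
distance = (3+0+3)/2 = 6/2 = 3
radius = 3; distance == radius -> yes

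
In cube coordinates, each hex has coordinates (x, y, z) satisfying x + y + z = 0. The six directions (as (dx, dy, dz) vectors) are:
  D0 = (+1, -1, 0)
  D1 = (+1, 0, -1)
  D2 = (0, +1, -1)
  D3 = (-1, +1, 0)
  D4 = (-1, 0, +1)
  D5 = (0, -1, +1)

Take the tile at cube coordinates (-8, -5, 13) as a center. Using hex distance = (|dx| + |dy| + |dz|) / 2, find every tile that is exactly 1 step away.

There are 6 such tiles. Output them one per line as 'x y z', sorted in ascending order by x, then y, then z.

Walk ring at distance 1 from (-8, -5, 13):
Start at center + D4*1 = (-9, -5, 14)
  hex 0: (-9, -5, 14)
  hex 1: (-8, -6, 14)
  hex 2: (-7, -6, 13)
  hex 3: (-7, -5, 12)
  hex 4: (-8, -4, 12)
  hex 5: (-9, -4, 13)
Sorted: 6 hexes.

Answer: -9 -5 14
-9 -4 13
-8 -6 14
-8 -4 12
-7 -6 13
-7 -5 12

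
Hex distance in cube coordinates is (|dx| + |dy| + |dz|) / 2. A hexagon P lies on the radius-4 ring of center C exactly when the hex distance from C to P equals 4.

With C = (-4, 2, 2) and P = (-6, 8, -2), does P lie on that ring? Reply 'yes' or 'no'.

Answer: no

Derivation:
|px - cx| = |-6 - (-4)| = 2
|py - cy| = |8 - 2| = 6
|pz - cz| = |-2 - 2| = 4
distance = (2+6+4)/2 = 12/2 = 6
radius = 4; distance != radius -> no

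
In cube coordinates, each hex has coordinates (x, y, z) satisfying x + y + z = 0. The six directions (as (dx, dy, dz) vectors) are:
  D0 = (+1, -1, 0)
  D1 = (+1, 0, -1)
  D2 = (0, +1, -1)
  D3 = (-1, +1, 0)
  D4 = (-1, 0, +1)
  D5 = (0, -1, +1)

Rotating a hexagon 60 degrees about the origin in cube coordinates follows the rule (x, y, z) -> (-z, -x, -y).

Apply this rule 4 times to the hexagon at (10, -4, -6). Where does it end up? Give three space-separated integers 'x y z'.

Answer: -6 10 -4

Derivation:
Start: (10, -4, -6)
Step 1: (10, -4, -6) -> (-(-6), -(10), -(-4)) = (6, -10, 4)
Step 2: (6, -10, 4) -> (-(4), -(6), -(-10)) = (-4, -6, 10)
Step 3: (-4, -6, 10) -> (-(10), -(-4), -(-6)) = (-10, 4, 6)
Step 4: (-10, 4, 6) -> (-(6), -(-10), -(4)) = (-6, 10, -4)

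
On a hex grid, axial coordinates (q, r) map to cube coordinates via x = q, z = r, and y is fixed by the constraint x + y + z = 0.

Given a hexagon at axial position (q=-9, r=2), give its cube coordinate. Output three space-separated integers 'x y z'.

Answer: -9 7 2

Derivation:
x = q = -9
z = r = 2
y = -x - z = -(-9) - (2) = 7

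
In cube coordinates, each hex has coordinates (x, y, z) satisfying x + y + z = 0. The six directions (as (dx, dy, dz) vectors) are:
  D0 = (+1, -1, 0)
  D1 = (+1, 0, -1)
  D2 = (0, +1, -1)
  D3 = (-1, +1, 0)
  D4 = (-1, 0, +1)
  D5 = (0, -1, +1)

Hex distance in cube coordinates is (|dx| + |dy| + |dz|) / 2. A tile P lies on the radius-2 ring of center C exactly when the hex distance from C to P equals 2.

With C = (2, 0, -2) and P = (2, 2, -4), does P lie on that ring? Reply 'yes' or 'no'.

Answer: yes

Derivation:
|px - cx| = |2 - 2| = 0
|py - cy| = |2 - 0| = 2
|pz - cz| = |-4 - (-2)| = 2
distance = (0+2+2)/2 = 4/2 = 2
radius = 2; distance == radius -> yes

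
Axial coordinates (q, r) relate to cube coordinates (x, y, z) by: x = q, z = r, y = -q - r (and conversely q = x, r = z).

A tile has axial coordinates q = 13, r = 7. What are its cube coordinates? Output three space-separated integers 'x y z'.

Answer: 13 -20 7

Derivation:
x = q = 13
z = r = 7
y = -x - z = -(13) - (7) = -20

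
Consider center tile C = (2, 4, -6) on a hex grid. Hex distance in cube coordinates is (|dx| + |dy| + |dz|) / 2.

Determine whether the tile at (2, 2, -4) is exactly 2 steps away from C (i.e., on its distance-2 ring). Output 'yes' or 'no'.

|px - cx| = |2 - 2| = 0
|py - cy| = |2 - 4| = 2
|pz - cz| = |-4 - (-6)| = 2
distance = (0+2+2)/2 = 4/2 = 2
radius = 2; distance == radius -> yes

Answer: yes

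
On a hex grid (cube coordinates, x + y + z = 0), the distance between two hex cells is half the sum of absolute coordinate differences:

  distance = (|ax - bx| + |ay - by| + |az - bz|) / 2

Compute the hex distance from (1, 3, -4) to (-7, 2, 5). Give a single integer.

Answer: 9

Derivation:
|ax - bx| = |1 - (-7)| = 8
|ay - by| = |3 - 2| = 1
|az - bz| = |-4 - 5| = 9
distance = (8 + 1 + 9) / 2 = 18 / 2 = 9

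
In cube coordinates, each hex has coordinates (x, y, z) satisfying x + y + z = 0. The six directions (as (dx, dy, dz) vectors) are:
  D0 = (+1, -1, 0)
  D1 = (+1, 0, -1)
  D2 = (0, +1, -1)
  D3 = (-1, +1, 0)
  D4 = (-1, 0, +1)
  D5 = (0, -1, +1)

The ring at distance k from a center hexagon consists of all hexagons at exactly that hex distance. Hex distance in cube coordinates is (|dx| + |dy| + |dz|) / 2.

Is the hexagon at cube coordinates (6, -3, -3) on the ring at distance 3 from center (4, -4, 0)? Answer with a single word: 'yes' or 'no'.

Answer: yes

Derivation:
|px - cx| = |6 - 4| = 2
|py - cy| = |-3 - (-4)| = 1
|pz - cz| = |-3 - 0| = 3
distance = (2+1+3)/2 = 6/2 = 3
radius = 3; distance == radius -> yes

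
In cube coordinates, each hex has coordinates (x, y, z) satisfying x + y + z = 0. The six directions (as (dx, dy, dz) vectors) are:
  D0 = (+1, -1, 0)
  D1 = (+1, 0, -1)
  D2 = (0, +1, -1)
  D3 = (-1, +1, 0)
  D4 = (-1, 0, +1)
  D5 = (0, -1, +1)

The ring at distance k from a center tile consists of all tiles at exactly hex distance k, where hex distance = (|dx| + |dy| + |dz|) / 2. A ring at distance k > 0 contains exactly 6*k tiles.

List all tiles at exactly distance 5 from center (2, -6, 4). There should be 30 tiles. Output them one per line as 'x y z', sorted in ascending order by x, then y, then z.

Answer: -3 -6 9
-3 -5 8
-3 -4 7
-3 -3 6
-3 -2 5
-3 -1 4
-2 -7 9
-2 -1 3
-1 -8 9
-1 -1 2
0 -9 9
0 -1 1
1 -10 9
1 -1 0
2 -11 9
2 -1 -1
3 -11 8
3 -2 -1
4 -11 7
4 -3 -1
5 -11 6
5 -4 -1
6 -11 5
6 -5 -1
7 -11 4
7 -10 3
7 -9 2
7 -8 1
7 -7 0
7 -6 -1

Derivation:
Walk ring at distance 5 from (2, -6, 4):
Start at center + D4*5 = (-3, -6, 9)
  hex 0: (-3, -6, 9)
  hex 1: (-2, -7, 9)
  hex 2: (-1, -8, 9)
  hex 3: (0, -9, 9)
  hex 4: (1, -10, 9)
  hex 5: (2, -11, 9)
  hex 6: (3, -11, 8)
  hex 7: (4, -11, 7)
  hex 8: (5, -11, 6)
  hex 9: (6, -11, 5)
  hex 10: (7, -11, 4)
  hex 11: (7, -10, 3)
  hex 12: (7, -9, 2)
  hex 13: (7, -8, 1)
  hex 14: (7, -7, 0)
  hex 15: (7, -6, -1)
  hex 16: (6, -5, -1)
  hex 17: (5, -4, -1)
  hex 18: (4, -3, -1)
  hex 19: (3, -2, -1)
  hex 20: (2, -1, -1)
  hex 21: (1, -1, 0)
  hex 22: (0, -1, 1)
  hex 23: (-1, -1, 2)
  hex 24: (-2, -1, 3)
  hex 25: (-3, -1, 4)
  hex 26: (-3, -2, 5)
  hex 27: (-3, -3, 6)
  hex 28: (-3, -4, 7)
  hex 29: (-3, -5, 8)
Sorted: 30 hexes.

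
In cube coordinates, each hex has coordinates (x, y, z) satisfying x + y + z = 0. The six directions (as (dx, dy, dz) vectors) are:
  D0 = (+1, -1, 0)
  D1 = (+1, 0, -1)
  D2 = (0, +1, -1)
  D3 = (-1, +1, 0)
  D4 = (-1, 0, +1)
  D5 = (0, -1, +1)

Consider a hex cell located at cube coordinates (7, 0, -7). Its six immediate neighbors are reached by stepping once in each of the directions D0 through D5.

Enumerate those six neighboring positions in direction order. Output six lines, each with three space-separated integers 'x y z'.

Center: (7, 0, -7). Add each direction:
  D0: (7, 0, -7) + (1, -1, 0) = (8, -1, -7)
  D1: (7, 0, -7) + (1, 0, -1) = (8, 0, -8)
  D2: (7, 0, -7) + (0, 1, -1) = (7, 1, -8)
  D3: (7, 0, -7) + (-1, 1, 0) = (6, 1, -7)
  D4: (7, 0, -7) + (-1, 0, 1) = (6, 0, -6)
  D5: (7, 0, -7) + (0, -1, 1) = (7, -1, -6)

Answer: 8 -1 -7
8 0 -8
7 1 -8
6 1 -7
6 0 -6
7 -1 -6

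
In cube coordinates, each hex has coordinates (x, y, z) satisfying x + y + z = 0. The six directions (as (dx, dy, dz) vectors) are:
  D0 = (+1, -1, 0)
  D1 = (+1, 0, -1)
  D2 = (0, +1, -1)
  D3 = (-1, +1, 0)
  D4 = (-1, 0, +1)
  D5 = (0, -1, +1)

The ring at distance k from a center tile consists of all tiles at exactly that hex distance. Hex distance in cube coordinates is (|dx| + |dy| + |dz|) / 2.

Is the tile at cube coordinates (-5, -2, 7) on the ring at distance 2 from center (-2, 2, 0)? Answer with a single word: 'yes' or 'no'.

|px - cx| = |-5 - (-2)| = 3
|py - cy| = |-2 - 2| = 4
|pz - cz| = |7 - 0| = 7
distance = (3+4+7)/2 = 14/2 = 7
radius = 2; distance != radius -> no

Answer: no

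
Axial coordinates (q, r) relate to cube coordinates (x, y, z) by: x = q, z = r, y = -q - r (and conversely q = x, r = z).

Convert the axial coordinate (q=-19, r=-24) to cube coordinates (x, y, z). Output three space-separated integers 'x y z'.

Answer: -19 43 -24

Derivation:
x = q = -19
z = r = -24
y = -x - z = -(-19) - (-24) = 43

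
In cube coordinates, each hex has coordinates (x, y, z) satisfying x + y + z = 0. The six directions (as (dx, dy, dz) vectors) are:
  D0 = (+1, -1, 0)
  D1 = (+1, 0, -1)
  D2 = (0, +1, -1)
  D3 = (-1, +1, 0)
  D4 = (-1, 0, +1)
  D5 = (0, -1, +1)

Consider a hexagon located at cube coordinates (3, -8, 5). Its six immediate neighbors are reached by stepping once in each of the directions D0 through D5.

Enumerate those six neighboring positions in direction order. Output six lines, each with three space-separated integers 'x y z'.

Center: (3, -8, 5). Add each direction:
  D0: (3, -8, 5) + (1, -1, 0) = (4, -9, 5)
  D1: (3, -8, 5) + (1, 0, -1) = (4, -8, 4)
  D2: (3, -8, 5) + (0, 1, -1) = (3, -7, 4)
  D3: (3, -8, 5) + (-1, 1, 0) = (2, -7, 5)
  D4: (3, -8, 5) + (-1, 0, 1) = (2, -8, 6)
  D5: (3, -8, 5) + (0, -1, 1) = (3, -9, 6)

Answer: 4 -9 5
4 -8 4
3 -7 4
2 -7 5
2 -8 6
3 -9 6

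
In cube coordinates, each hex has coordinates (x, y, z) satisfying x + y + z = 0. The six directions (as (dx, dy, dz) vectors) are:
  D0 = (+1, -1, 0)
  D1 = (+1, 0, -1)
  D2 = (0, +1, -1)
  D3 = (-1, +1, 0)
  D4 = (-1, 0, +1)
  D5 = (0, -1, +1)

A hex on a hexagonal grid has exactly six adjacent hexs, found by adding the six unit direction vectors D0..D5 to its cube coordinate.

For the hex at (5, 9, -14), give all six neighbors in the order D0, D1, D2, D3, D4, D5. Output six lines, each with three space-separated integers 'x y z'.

Answer: 6 8 -14
6 9 -15
5 10 -15
4 10 -14
4 9 -13
5 8 -13

Derivation:
Center: (5, 9, -14). Add each direction:
  D0: (5, 9, -14) + (1, -1, 0) = (6, 8, -14)
  D1: (5, 9, -14) + (1, 0, -1) = (6, 9, -15)
  D2: (5, 9, -14) + (0, 1, -1) = (5, 10, -15)
  D3: (5, 9, -14) + (-1, 1, 0) = (4, 10, -14)
  D4: (5, 9, -14) + (-1, 0, 1) = (4, 9, -13)
  D5: (5, 9, -14) + (0, -1, 1) = (5, 8, -13)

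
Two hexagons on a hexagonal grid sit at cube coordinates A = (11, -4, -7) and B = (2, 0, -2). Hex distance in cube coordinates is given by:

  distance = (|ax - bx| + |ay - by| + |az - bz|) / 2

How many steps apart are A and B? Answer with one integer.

Answer: 9

Derivation:
|ax - bx| = |11 - 2| = 9
|ay - by| = |-4 - 0| = 4
|az - bz| = |-7 - (-2)| = 5
distance = (9 + 4 + 5) / 2 = 18 / 2 = 9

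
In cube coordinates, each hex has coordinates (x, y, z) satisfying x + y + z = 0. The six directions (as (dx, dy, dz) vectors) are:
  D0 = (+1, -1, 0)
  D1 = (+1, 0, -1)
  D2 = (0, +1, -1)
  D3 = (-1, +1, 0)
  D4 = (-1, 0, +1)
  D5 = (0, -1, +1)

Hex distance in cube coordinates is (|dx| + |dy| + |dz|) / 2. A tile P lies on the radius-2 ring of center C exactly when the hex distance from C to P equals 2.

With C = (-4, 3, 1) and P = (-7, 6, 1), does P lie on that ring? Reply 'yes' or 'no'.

Answer: no

Derivation:
|px - cx| = |-7 - (-4)| = 3
|py - cy| = |6 - 3| = 3
|pz - cz| = |1 - 1| = 0
distance = (3+3+0)/2 = 6/2 = 3
radius = 2; distance != radius -> no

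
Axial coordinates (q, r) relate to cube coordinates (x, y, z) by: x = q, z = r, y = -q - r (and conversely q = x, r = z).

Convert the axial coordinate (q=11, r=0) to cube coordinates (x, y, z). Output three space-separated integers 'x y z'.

Answer: 11 -11 0

Derivation:
x = q = 11
z = r = 0
y = -x - z = -(11) - (0) = -11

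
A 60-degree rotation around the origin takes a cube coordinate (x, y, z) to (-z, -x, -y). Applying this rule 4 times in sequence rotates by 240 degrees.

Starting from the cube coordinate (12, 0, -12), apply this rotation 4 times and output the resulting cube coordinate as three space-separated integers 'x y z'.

Start: (12, 0, -12)
Step 1: (12, 0, -12) -> (-(-12), -(12), -(0)) = (12, -12, 0)
Step 2: (12, -12, 0) -> (-(0), -(12), -(-12)) = (0, -12, 12)
Step 3: (0, -12, 12) -> (-(12), -(0), -(-12)) = (-12, 0, 12)
Step 4: (-12, 0, 12) -> (-(12), -(-12), -(0)) = (-12, 12, 0)

Answer: -12 12 0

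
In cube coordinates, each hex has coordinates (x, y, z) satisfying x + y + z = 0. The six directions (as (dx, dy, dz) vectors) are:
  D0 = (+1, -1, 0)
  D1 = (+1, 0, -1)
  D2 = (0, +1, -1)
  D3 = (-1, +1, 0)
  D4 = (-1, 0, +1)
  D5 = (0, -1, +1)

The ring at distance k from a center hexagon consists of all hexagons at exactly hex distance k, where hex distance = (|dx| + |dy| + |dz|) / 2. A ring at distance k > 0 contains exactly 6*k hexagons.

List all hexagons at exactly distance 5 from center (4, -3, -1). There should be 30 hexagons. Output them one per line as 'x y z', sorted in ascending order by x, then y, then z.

Answer: -1 -3 4
-1 -2 3
-1 -1 2
-1 0 1
-1 1 0
-1 2 -1
0 -4 4
0 2 -2
1 -5 4
1 2 -3
2 -6 4
2 2 -4
3 -7 4
3 2 -5
4 -8 4
4 2 -6
5 -8 3
5 1 -6
6 -8 2
6 0 -6
7 -8 1
7 -1 -6
8 -8 0
8 -2 -6
9 -8 -1
9 -7 -2
9 -6 -3
9 -5 -4
9 -4 -5
9 -3 -6

Derivation:
Walk ring at distance 5 from (4, -3, -1):
Start at center + D4*5 = (-1, -3, 4)
  hex 0: (-1, -3, 4)
  hex 1: (0, -4, 4)
  hex 2: (1, -5, 4)
  hex 3: (2, -6, 4)
  hex 4: (3, -7, 4)
  hex 5: (4, -8, 4)
  hex 6: (5, -8, 3)
  hex 7: (6, -8, 2)
  hex 8: (7, -8, 1)
  hex 9: (8, -8, 0)
  hex 10: (9, -8, -1)
  hex 11: (9, -7, -2)
  hex 12: (9, -6, -3)
  hex 13: (9, -5, -4)
  hex 14: (9, -4, -5)
  hex 15: (9, -3, -6)
  hex 16: (8, -2, -6)
  hex 17: (7, -1, -6)
  hex 18: (6, 0, -6)
  hex 19: (5, 1, -6)
  hex 20: (4, 2, -6)
  hex 21: (3, 2, -5)
  hex 22: (2, 2, -4)
  hex 23: (1, 2, -3)
  hex 24: (0, 2, -2)
  hex 25: (-1, 2, -1)
  hex 26: (-1, 1, 0)
  hex 27: (-1, 0, 1)
  hex 28: (-1, -1, 2)
  hex 29: (-1, -2, 3)
Sorted: 30 hexes.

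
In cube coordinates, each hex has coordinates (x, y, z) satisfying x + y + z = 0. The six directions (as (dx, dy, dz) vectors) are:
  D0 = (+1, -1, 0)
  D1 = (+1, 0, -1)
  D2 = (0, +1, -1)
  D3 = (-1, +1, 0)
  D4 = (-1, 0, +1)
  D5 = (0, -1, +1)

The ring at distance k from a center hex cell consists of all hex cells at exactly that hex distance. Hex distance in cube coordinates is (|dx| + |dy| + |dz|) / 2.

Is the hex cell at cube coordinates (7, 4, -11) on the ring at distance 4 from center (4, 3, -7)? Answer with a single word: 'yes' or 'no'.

|px - cx| = |7 - 4| = 3
|py - cy| = |4 - 3| = 1
|pz - cz| = |-11 - (-7)| = 4
distance = (3+1+4)/2 = 8/2 = 4
radius = 4; distance == radius -> yes

Answer: yes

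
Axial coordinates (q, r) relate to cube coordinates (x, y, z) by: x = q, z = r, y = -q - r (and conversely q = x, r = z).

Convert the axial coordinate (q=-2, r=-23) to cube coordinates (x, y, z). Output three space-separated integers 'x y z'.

x = q = -2
z = r = -23
y = -x - z = -(-2) - (-23) = 25

Answer: -2 25 -23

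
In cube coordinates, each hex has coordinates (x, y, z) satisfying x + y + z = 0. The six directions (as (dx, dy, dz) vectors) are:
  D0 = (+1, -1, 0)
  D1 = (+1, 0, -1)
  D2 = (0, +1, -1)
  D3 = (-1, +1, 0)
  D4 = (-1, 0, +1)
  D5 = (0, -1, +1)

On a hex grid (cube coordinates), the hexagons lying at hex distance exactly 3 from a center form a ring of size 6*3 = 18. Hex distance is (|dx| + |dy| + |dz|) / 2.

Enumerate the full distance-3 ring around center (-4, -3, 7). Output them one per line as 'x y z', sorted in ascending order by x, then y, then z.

Answer: -7 -3 10
-7 -2 9
-7 -1 8
-7 0 7
-6 -4 10
-6 0 6
-5 -5 10
-5 0 5
-4 -6 10
-4 0 4
-3 -6 9
-3 -1 4
-2 -6 8
-2 -2 4
-1 -6 7
-1 -5 6
-1 -4 5
-1 -3 4

Derivation:
Walk ring at distance 3 from (-4, -3, 7):
Start at center + D4*3 = (-7, -3, 10)
  hex 0: (-7, -3, 10)
  hex 1: (-6, -4, 10)
  hex 2: (-5, -5, 10)
  hex 3: (-4, -6, 10)
  hex 4: (-3, -6, 9)
  hex 5: (-2, -6, 8)
  hex 6: (-1, -6, 7)
  hex 7: (-1, -5, 6)
  hex 8: (-1, -4, 5)
  hex 9: (-1, -3, 4)
  hex 10: (-2, -2, 4)
  hex 11: (-3, -1, 4)
  hex 12: (-4, 0, 4)
  hex 13: (-5, 0, 5)
  hex 14: (-6, 0, 6)
  hex 15: (-7, 0, 7)
  hex 16: (-7, -1, 8)
  hex 17: (-7, -2, 9)
Sorted: 18 hexes.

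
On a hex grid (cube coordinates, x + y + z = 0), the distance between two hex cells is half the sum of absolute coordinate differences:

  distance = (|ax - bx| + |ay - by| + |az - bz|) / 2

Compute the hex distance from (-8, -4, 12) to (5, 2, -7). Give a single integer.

|ax - bx| = |-8 - 5| = 13
|ay - by| = |-4 - 2| = 6
|az - bz| = |12 - (-7)| = 19
distance = (13 + 6 + 19) / 2 = 38 / 2 = 19

Answer: 19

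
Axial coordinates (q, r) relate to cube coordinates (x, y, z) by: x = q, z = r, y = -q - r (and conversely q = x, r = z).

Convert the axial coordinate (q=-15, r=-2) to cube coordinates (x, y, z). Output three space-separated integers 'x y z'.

x = q = -15
z = r = -2
y = -x - z = -(-15) - (-2) = 17

Answer: -15 17 -2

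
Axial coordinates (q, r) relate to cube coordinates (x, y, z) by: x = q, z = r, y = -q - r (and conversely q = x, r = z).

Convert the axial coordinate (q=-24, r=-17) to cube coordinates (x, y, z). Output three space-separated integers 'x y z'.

Answer: -24 41 -17

Derivation:
x = q = -24
z = r = -17
y = -x - z = -(-24) - (-17) = 41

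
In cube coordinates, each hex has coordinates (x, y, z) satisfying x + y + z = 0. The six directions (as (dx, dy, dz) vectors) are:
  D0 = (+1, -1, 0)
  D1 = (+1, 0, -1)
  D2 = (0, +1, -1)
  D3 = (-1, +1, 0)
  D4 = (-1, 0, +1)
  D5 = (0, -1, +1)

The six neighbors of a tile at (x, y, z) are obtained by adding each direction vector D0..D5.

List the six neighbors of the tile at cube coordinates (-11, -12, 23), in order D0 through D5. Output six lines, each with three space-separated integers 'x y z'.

Answer: -10 -13 23
-10 -12 22
-11 -11 22
-12 -11 23
-12 -12 24
-11 -13 24

Derivation:
Center: (-11, -12, 23). Add each direction:
  D0: (-11, -12, 23) + (1, -1, 0) = (-10, -13, 23)
  D1: (-11, -12, 23) + (1, 0, -1) = (-10, -12, 22)
  D2: (-11, -12, 23) + (0, 1, -1) = (-11, -11, 22)
  D3: (-11, -12, 23) + (-1, 1, 0) = (-12, -11, 23)
  D4: (-11, -12, 23) + (-1, 0, 1) = (-12, -12, 24)
  D5: (-11, -12, 23) + (0, -1, 1) = (-11, -13, 24)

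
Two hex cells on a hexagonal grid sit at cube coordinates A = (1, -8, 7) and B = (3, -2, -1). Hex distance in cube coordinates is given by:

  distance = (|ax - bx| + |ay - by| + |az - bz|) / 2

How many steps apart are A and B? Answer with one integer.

Answer: 8

Derivation:
|ax - bx| = |1 - 3| = 2
|ay - by| = |-8 - (-2)| = 6
|az - bz| = |7 - (-1)| = 8
distance = (2 + 6 + 8) / 2 = 16 / 2 = 8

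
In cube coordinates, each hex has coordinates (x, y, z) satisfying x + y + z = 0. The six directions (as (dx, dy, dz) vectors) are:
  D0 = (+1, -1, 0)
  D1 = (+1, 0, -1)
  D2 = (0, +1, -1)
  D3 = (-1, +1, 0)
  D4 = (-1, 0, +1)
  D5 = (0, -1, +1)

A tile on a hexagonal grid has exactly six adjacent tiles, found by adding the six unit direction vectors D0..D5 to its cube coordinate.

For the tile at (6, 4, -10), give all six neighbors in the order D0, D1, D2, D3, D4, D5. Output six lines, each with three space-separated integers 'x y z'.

Center: (6, 4, -10). Add each direction:
  D0: (6, 4, -10) + (1, -1, 0) = (7, 3, -10)
  D1: (6, 4, -10) + (1, 0, -1) = (7, 4, -11)
  D2: (6, 4, -10) + (0, 1, -1) = (6, 5, -11)
  D3: (6, 4, -10) + (-1, 1, 0) = (5, 5, -10)
  D4: (6, 4, -10) + (-1, 0, 1) = (5, 4, -9)
  D5: (6, 4, -10) + (0, -1, 1) = (6, 3, -9)

Answer: 7 3 -10
7 4 -11
6 5 -11
5 5 -10
5 4 -9
6 3 -9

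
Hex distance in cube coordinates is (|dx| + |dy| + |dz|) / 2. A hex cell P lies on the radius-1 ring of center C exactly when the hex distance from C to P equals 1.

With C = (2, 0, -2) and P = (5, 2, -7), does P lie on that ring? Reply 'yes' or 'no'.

Answer: no

Derivation:
|px - cx| = |5 - 2| = 3
|py - cy| = |2 - 0| = 2
|pz - cz| = |-7 - (-2)| = 5
distance = (3+2+5)/2 = 10/2 = 5
radius = 1; distance != radius -> no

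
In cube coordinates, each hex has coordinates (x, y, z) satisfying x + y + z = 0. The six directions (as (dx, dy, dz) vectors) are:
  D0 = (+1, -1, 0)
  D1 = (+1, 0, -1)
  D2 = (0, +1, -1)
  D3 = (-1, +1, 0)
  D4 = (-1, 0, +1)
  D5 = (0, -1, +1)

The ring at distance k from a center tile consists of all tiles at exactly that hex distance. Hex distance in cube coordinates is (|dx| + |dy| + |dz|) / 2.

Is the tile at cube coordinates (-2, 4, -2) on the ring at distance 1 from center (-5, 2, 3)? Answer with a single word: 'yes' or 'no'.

|px - cx| = |-2 - (-5)| = 3
|py - cy| = |4 - 2| = 2
|pz - cz| = |-2 - 3| = 5
distance = (3+2+5)/2 = 10/2 = 5
radius = 1; distance != radius -> no

Answer: no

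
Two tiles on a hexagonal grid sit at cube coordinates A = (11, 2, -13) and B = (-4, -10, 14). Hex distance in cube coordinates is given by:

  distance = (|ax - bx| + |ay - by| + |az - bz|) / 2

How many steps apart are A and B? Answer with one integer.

|ax - bx| = |11 - (-4)| = 15
|ay - by| = |2 - (-10)| = 12
|az - bz| = |-13 - 14| = 27
distance = (15 + 12 + 27) / 2 = 54 / 2 = 27

Answer: 27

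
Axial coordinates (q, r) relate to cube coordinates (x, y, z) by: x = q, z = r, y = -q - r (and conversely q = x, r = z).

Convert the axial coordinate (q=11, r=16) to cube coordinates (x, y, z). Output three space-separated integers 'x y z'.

x = q = 11
z = r = 16
y = -x - z = -(11) - (16) = -27

Answer: 11 -27 16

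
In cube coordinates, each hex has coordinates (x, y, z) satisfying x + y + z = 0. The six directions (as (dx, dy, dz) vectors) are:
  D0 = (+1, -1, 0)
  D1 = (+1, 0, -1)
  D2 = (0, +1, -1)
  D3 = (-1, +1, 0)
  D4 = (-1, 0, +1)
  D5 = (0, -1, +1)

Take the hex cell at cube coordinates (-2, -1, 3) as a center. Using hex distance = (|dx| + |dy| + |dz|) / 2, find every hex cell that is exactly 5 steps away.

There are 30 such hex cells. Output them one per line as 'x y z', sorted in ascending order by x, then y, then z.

Answer: -7 -1 8
-7 0 7
-7 1 6
-7 2 5
-7 3 4
-7 4 3
-6 -2 8
-6 4 2
-5 -3 8
-5 4 1
-4 -4 8
-4 4 0
-3 -5 8
-3 4 -1
-2 -6 8
-2 4 -2
-1 -6 7
-1 3 -2
0 -6 6
0 2 -2
1 -6 5
1 1 -2
2 -6 4
2 0 -2
3 -6 3
3 -5 2
3 -4 1
3 -3 0
3 -2 -1
3 -1 -2

Derivation:
Walk ring at distance 5 from (-2, -1, 3):
Start at center + D4*5 = (-7, -1, 8)
  hex 0: (-7, -1, 8)
  hex 1: (-6, -2, 8)
  hex 2: (-5, -3, 8)
  hex 3: (-4, -4, 8)
  hex 4: (-3, -5, 8)
  hex 5: (-2, -6, 8)
  hex 6: (-1, -6, 7)
  hex 7: (0, -6, 6)
  hex 8: (1, -6, 5)
  hex 9: (2, -6, 4)
  hex 10: (3, -6, 3)
  hex 11: (3, -5, 2)
  hex 12: (3, -4, 1)
  hex 13: (3, -3, 0)
  hex 14: (3, -2, -1)
  hex 15: (3, -1, -2)
  hex 16: (2, 0, -2)
  hex 17: (1, 1, -2)
  hex 18: (0, 2, -2)
  hex 19: (-1, 3, -2)
  hex 20: (-2, 4, -2)
  hex 21: (-3, 4, -1)
  hex 22: (-4, 4, 0)
  hex 23: (-5, 4, 1)
  hex 24: (-6, 4, 2)
  hex 25: (-7, 4, 3)
  hex 26: (-7, 3, 4)
  hex 27: (-7, 2, 5)
  hex 28: (-7, 1, 6)
  hex 29: (-7, 0, 7)
Sorted: 30 hexes.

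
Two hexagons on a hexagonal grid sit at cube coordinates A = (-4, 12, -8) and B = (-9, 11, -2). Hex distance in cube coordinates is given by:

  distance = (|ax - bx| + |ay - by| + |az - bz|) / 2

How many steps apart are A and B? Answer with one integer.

Answer: 6

Derivation:
|ax - bx| = |-4 - (-9)| = 5
|ay - by| = |12 - 11| = 1
|az - bz| = |-8 - (-2)| = 6
distance = (5 + 1 + 6) / 2 = 12 / 2 = 6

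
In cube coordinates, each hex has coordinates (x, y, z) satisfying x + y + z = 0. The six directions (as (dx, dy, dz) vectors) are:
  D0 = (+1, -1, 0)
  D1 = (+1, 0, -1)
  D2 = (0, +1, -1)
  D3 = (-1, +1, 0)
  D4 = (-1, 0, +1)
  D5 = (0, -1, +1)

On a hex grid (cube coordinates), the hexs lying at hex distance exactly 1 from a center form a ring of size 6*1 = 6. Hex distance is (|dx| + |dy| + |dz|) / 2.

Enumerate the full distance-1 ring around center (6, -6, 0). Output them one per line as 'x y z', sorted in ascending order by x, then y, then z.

Walk ring at distance 1 from (6, -6, 0):
Start at center + D4*1 = (5, -6, 1)
  hex 0: (5, -6, 1)
  hex 1: (6, -7, 1)
  hex 2: (7, -7, 0)
  hex 3: (7, -6, -1)
  hex 4: (6, -5, -1)
  hex 5: (5, -5, 0)
Sorted: 6 hexes.

Answer: 5 -6 1
5 -5 0
6 -7 1
6 -5 -1
7 -7 0
7 -6 -1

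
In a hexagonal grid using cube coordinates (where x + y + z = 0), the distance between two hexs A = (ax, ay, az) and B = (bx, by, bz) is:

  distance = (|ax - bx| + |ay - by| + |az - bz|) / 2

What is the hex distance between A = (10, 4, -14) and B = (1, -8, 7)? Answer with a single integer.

Answer: 21

Derivation:
|ax - bx| = |10 - 1| = 9
|ay - by| = |4 - (-8)| = 12
|az - bz| = |-14 - 7| = 21
distance = (9 + 12 + 21) / 2 = 42 / 2 = 21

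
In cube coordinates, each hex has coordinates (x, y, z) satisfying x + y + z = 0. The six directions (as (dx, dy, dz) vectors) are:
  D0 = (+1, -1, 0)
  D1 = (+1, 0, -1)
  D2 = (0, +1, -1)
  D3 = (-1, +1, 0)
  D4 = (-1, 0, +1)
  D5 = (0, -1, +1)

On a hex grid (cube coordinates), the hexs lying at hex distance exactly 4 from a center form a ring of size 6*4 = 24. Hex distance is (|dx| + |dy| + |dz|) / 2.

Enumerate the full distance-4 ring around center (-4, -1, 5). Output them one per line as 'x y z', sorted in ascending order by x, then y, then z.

Walk ring at distance 4 from (-4, -1, 5):
Start at center + D4*4 = (-8, -1, 9)
  hex 0: (-8, -1, 9)
  hex 1: (-7, -2, 9)
  hex 2: (-6, -3, 9)
  hex 3: (-5, -4, 9)
  hex 4: (-4, -5, 9)
  hex 5: (-3, -5, 8)
  hex 6: (-2, -5, 7)
  hex 7: (-1, -5, 6)
  hex 8: (0, -5, 5)
  hex 9: (0, -4, 4)
  hex 10: (0, -3, 3)
  hex 11: (0, -2, 2)
  hex 12: (0, -1, 1)
  hex 13: (-1, 0, 1)
  hex 14: (-2, 1, 1)
  hex 15: (-3, 2, 1)
  hex 16: (-4, 3, 1)
  hex 17: (-5, 3, 2)
  hex 18: (-6, 3, 3)
  hex 19: (-7, 3, 4)
  hex 20: (-8, 3, 5)
  hex 21: (-8, 2, 6)
  hex 22: (-8, 1, 7)
  hex 23: (-8, 0, 8)
Sorted: 24 hexes.

Answer: -8 -1 9
-8 0 8
-8 1 7
-8 2 6
-8 3 5
-7 -2 9
-7 3 4
-6 -3 9
-6 3 3
-5 -4 9
-5 3 2
-4 -5 9
-4 3 1
-3 -5 8
-3 2 1
-2 -5 7
-2 1 1
-1 -5 6
-1 0 1
0 -5 5
0 -4 4
0 -3 3
0 -2 2
0 -1 1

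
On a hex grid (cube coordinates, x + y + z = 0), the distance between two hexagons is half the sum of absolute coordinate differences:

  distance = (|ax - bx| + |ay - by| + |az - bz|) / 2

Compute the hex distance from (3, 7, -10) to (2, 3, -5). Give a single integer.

Answer: 5

Derivation:
|ax - bx| = |3 - 2| = 1
|ay - by| = |7 - 3| = 4
|az - bz| = |-10 - (-5)| = 5
distance = (1 + 4 + 5) / 2 = 10 / 2 = 5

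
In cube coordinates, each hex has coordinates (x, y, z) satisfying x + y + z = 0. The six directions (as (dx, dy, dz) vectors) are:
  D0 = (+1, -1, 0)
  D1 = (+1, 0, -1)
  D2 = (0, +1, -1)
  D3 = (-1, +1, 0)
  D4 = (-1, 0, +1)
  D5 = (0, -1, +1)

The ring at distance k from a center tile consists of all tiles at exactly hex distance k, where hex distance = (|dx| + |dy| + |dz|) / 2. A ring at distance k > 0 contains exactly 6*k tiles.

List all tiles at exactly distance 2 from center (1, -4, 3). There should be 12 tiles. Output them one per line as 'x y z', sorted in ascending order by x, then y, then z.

Answer: -1 -4 5
-1 -3 4
-1 -2 3
0 -5 5
0 -2 2
1 -6 5
1 -2 1
2 -6 4
2 -3 1
3 -6 3
3 -5 2
3 -4 1

Derivation:
Walk ring at distance 2 from (1, -4, 3):
Start at center + D4*2 = (-1, -4, 5)
  hex 0: (-1, -4, 5)
  hex 1: (0, -5, 5)
  hex 2: (1, -6, 5)
  hex 3: (2, -6, 4)
  hex 4: (3, -6, 3)
  hex 5: (3, -5, 2)
  hex 6: (3, -4, 1)
  hex 7: (2, -3, 1)
  hex 8: (1, -2, 1)
  hex 9: (0, -2, 2)
  hex 10: (-1, -2, 3)
  hex 11: (-1, -3, 4)
Sorted: 12 hexes.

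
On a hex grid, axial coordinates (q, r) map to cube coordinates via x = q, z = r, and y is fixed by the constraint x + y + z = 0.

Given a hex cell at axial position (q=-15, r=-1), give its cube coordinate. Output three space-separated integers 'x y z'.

Answer: -15 16 -1

Derivation:
x = q = -15
z = r = -1
y = -x - z = -(-15) - (-1) = 16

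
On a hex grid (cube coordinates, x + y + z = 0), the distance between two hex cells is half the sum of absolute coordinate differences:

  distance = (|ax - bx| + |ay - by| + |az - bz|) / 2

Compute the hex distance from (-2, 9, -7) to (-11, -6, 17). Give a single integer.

Answer: 24

Derivation:
|ax - bx| = |-2 - (-11)| = 9
|ay - by| = |9 - (-6)| = 15
|az - bz| = |-7 - 17| = 24
distance = (9 + 15 + 24) / 2 = 48 / 2 = 24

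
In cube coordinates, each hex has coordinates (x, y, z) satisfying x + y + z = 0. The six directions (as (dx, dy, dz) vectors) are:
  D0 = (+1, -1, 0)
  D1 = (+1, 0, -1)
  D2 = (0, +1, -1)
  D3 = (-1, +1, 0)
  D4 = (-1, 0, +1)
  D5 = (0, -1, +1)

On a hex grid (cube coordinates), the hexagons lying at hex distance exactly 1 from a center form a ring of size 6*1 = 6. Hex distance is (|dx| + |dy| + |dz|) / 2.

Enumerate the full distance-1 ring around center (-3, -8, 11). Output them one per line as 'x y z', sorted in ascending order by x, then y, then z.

Answer: -4 -8 12
-4 -7 11
-3 -9 12
-3 -7 10
-2 -9 11
-2 -8 10

Derivation:
Walk ring at distance 1 from (-3, -8, 11):
Start at center + D4*1 = (-4, -8, 12)
  hex 0: (-4, -8, 12)
  hex 1: (-3, -9, 12)
  hex 2: (-2, -9, 11)
  hex 3: (-2, -8, 10)
  hex 4: (-3, -7, 10)
  hex 5: (-4, -7, 11)
Sorted: 6 hexes.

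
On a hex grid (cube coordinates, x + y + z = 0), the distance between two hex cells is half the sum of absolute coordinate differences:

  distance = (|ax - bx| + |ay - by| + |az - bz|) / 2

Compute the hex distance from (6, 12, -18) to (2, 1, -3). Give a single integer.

|ax - bx| = |6 - 2| = 4
|ay - by| = |12 - 1| = 11
|az - bz| = |-18 - (-3)| = 15
distance = (4 + 11 + 15) / 2 = 30 / 2 = 15

Answer: 15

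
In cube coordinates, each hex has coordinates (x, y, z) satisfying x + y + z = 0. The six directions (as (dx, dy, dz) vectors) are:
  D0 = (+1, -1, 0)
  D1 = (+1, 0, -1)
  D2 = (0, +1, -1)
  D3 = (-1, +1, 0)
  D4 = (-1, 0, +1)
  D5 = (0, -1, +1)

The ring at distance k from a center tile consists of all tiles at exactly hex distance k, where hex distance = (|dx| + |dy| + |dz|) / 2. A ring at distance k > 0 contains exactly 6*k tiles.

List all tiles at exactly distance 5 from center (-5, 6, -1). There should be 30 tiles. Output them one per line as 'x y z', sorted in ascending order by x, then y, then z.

Answer: -10 6 4
-10 7 3
-10 8 2
-10 9 1
-10 10 0
-10 11 -1
-9 5 4
-9 11 -2
-8 4 4
-8 11 -3
-7 3 4
-7 11 -4
-6 2 4
-6 11 -5
-5 1 4
-5 11 -6
-4 1 3
-4 10 -6
-3 1 2
-3 9 -6
-2 1 1
-2 8 -6
-1 1 0
-1 7 -6
0 1 -1
0 2 -2
0 3 -3
0 4 -4
0 5 -5
0 6 -6

Derivation:
Walk ring at distance 5 from (-5, 6, -1):
Start at center + D4*5 = (-10, 6, 4)
  hex 0: (-10, 6, 4)
  hex 1: (-9, 5, 4)
  hex 2: (-8, 4, 4)
  hex 3: (-7, 3, 4)
  hex 4: (-6, 2, 4)
  hex 5: (-5, 1, 4)
  hex 6: (-4, 1, 3)
  hex 7: (-3, 1, 2)
  hex 8: (-2, 1, 1)
  hex 9: (-1, 1, 0)
  hex 10: (0, 1, -1)
  hex 11: (0, 2, -2)
  hex 12: (0, 3, -3)
  hex 13: (0, 4, -4)
  hex 14: (0, 5, -5)
  hex 15: (0, 6, -6)
  hex 16: (-1, 7, -6)
  hex 17: (-2, 8, -6)
  hex 18: (-3, 9, -6)
  hex 19: (-4, 10, -6)
  hex 20: (-5, 11, -6)
  hex 21: (-6, 11, -5)
  hex 22: (-7, 11, -4)
  hex 23: (-8, 11, -3)
  hex 24: (-9, 11, -2)
  hex 25: (-10, 11, -1)
  hex 26: (-10, 10, 0)
  hex 27: (-10, 9, 1)
  hex 28: (-10, 8, 2)
  hex 29: (-10, 7, 3)
Sorted: 30 hexes.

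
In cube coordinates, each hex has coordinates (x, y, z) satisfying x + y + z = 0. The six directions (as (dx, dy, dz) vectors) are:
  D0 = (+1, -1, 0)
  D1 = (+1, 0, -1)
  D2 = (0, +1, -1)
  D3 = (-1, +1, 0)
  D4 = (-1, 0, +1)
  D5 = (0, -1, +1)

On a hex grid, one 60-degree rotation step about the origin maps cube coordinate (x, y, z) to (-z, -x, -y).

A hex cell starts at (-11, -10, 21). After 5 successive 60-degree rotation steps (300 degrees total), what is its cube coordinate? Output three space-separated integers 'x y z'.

Answer: 10 -21 11

Derivation:
Start: (-11, -10, 21)
Step 1: (-11, -10, 21) -> (-(21), -(-11), -(-10)) = (-21, 11, 10)
Step 2: (-21, 11, 10) -> (-(10), -(-21), -(11)) = (-10, 21, -11)
Step 3: (-10, 21, -11) -> (-(-11), -(-10), -(21)) = (11, 10, -21)
Step 4: (11, 10, -21) -> (-(-21), -(11), -(10)) = (21, -11, -10)
Step 5: (21, -11, -10) -> (-(-10), -(21), -(-11)) = (10, -21, 11)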